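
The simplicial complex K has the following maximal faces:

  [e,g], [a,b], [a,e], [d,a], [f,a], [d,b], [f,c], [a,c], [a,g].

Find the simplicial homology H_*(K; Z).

H_0 ≅ Z,  H_1 ≅ Z^3.

Take the total order a < b < c < d < e < f < g on the vertex set. Then K (dimension 1) consists of the simplices:

  0-simplices (7): a, b, c, d, e, f, g
  1-simplices (9): ab, ac, ad, ae, af, ag, bd, cf, eg

giving chain groups C_0 ≅ Z^7, C_1 ≅ Z^9.

The boundary map ∂_1: C_1 → C_0 is given by ∂[p,q] = [q] − [p]. For instance
  ∂cf = f − c.
The 7×9 boundary matrix has rank 6 and Smith normal form diag(1,1,1,1,1,1).

Computing H_k = (kernel of ∂_k) / (image of ∂_{k+1}):

  H_0: rank C_0 − rank ∂_1 = 7 − 6 = 1, and the invariant factors of ∂_1 are all 1, so H_0 ≅ Z.
  H_1: rank ker ∂_1 − rank ∂_2 = (9 − 6) − 0 = 3, and there is no ∂_2, so H_1 ≅ Z^3.

(K is a triangulation of a wedge of 3 circles.)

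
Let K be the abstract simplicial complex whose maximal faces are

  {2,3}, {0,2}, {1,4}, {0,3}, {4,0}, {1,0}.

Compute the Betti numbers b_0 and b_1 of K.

b_0 = 1, b_1 = 2.

K has 5 vertices, 6 edges.
rank ∂_0 = 0, rank ∂_1 = 4 ⇒ b_0 = 5 − 0 − 4 = 1; all invariant factors of ∂_1 are 1 so no torsion. So H_0 = Z.
rank ∂_1 = 4, rank ∂_2 = 0 ⇒ b_1 = 6 − 4 − 0 = 2. So H_1 = Z^2.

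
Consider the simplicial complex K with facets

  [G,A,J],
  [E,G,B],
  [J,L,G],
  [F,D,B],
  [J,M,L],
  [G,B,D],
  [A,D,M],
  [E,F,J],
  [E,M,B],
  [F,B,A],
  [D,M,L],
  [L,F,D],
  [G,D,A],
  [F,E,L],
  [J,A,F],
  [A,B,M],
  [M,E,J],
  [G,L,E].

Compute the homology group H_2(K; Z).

Fix the vertex order A < B < D < E < F < G < J < L < M and write every simplex with vertices in increasing order. Then dim K = 2 and the simplices of K are:

  0-simplices (9): A, B, D, E, F, G, J, L, M
  1-simplices (27): AB, AD, AF, AG, AJ, AM, BD, BE, BF, BG, BM, DF, DG, DL, DM, EF, EG, EJ, EL, EM, FJ, FL, GJ, GL, JL, JM, LM
  2-simplices (18): ABF, ABM, ADG, ADM, AFJ, AGJ, BDF, BDG, BEG, BEM, DFL, DLM, EFJ, EFL, EGL, EJM, GJL, JLM

so the chain groups are C_0 ≅ Z^9, C_1 ≅ Z^27, C_2 ≅ Z^18.

Boundary ∂_1: C_1 → C_0 maps an edge to its endpoints' difference, ∂[p,q] = q − p.
The 9×27 boundary matrix has rank 8 and Smith normal form diag(1,1,1,1,1,1,1,1).

The boundary map ∂_2: C_2 → C_1 acts by ∂[p,q,r] = [q,r] − [p,r] + [p,q]. For instance
  ∂ADM = DM − AM + AD,
  ∂DLM = LM − DM + DL.
This gives a 27×18 integer matrix of rank 18; reducing to Smith normal form yields diagonal entries (1,1,1,1,1,1,1,1,1,1,1,1,1,1,1,1,1,2).

Now H_k = ker ∂_k / im ∂_{k+1}, so:

  H_2: rank ker ∂_2 − rank ∂_3 = (18 − 18) − 0 = 0, and there is no ∂_3, so H_2 ≅ 0.

H_2 = 0.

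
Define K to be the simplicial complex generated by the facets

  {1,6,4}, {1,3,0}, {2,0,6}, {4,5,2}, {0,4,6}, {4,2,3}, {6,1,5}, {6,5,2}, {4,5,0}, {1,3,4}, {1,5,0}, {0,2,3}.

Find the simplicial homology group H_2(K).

H_2 ≅ 0.

K has 7 vertices, 18 edges, 12 triangles.
rank ∂_2 = 12, rank ∂_3 = 0 ⇒ b_2 = 12 − 12 − 0 = 0. So H_2 ≅ 0.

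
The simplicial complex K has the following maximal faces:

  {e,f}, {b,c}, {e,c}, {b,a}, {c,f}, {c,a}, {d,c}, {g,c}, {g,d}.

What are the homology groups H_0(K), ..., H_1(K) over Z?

Fix the vertex order a < b < c < d < e < f < g and write every simplex with vertices in increasing order. Then dim K = 1 and the simplices of K are:

  0-simplices (7): a, b, c, d, e, f, g
  1-simplices (9): ab, ac, bc, cd, ce, cf, cg, dg, ef

Hence C_0 ≅ Z^7, C_1 ≅ Z^9.

∂_1: C_1 → C_0 sends each edge [p,q] (with p < q) to q − p. For instance
  ∂ce = e − c.
As a 7×9 matrix over Z this has rank 6, with invariant factors (1,1,1,1,1,1).

Now H_k = ker ∂_k / im ∂_{k+1}, so:

  H_0: rank C_0 − rank ∂_1 = 7 − 6 = 1, and the invariant factors of ∂_1 are all 1, so H_0 ≅ Z.
  H_1: rank ker ∂_1 − rank ∂_2 = (9 − 6) − 0 = 3, and there is no ∂_2, so H_1 ≅ Z^3.

H_0 ≅ Z,  H_1 ≅ Z^3.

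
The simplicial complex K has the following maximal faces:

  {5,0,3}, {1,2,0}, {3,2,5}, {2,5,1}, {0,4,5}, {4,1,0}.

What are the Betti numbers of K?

b_0 = 1, b_1 = 1, b_2 = 0.

Order the vertices as 0 < 1 < 2 < 3 < 4 < 5. Listing each simplex with vertices in this order, K has dimension 2 with simplices:

  0-simplices (6): [0], [1], [2], [3], [4], [5]
  1-simplices (12): [0,1], [0,2], [0,3], [0,4], [0,5], [1,2], [1,4], [1,5], [2,3], [2,5], [3,5], [4,5]
  2-simplices (6): [0,1,2], [0,1,4], [0,3,5], [0,4,5], [1,2,5], [2,3,5]

Hence C_0 ≅ Z^6, C_1 ≅ Z^12, C_2 ≅ Z^6.

The boundary map ∂_1: C_1 → C_0 maps an edge to its endpoints' difference, ∂[p,q] = q − p.
As a 6×12 matrix over Z this has rank 5, with invariant factors (1,1,1,1,1).

The boundary map ∂_2: C_2 → C_1 acts by ∂[p,q,r] = [q,r] − [p,r] + [p,q]. For instance
  ∂[0,3,5] = [3,5] − [0,5] + [0,3],
  ∂[2,3,5] = [3,5] − [2,5] + [2,3].
The resulting 12×6 matrix has rank 6, and its Smith normal form has invariant factors (1,1,1,1,1,1).

Now H_k = ker ∂_k / im ∂_{k+1}, so:

  H_0: rank C_0 − rank ∂_1 = 6 − 5 = 1, and the invariant factors of ∂_1 are all 1, so H_0 = Z.
  H_1: rank ker ∂_1 − rank ∂_2 = (12 − 5) − 6 = 1, and the invariant factors of ∂_2 are all 1, so H_1 = Z.
  H_2: rank ker ∂_2 − rank ∂_3 = (6 − 6) − 0 = 0, and there is no ∂_3, so H_2 = 0.

(K is a triangulation of the cylinder S^1 x I.)

Hence the Betti numbers are b_0 = 1, b_1 = 1, b_2 = 0.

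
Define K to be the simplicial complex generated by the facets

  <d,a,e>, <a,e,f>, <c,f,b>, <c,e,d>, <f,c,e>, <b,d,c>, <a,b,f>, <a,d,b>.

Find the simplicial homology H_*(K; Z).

Fix the vertex order a < b < c < d < e < f and write every simplex with vertices in increasing order. Then dim K = 2 and the simplices of K are:

  0-simplices (6): a, b, c, d, e, f
  1-simplices (12): ab, ad, ae, af, bc, bd, bf, cd, ce, cf, de, ef
  2-simplices (8): abd, abf, ade, aef, bcd, bcf, cde, cef

Hence C_0 ≅ Z^6, C_1 ≅ Z^12, C_2 ≅ Z^8.

The boundary map ∂_1: C_1 → C_0 sends each edge [p,q] (with p < q) to q − p.
The resulting 6×12 matrix has rank 5, and its Smith normal form has invariant factors (1,1,1,1,1).

∂_2: C_2 → C_1 sends each 2-simplex [p,q,r] to [q,r] − [p,r] + [p,q]. For instance
  ∂abd = bd − ad + ab,
  ∂cef = ef − cf + ce.
The 12×8 boundary matrix has rank 7 and Smith normal form diag(1,1,1,1,1,1,1).

Reading off H_k = ker ∂_k / im ∂_{k+1}:

  H_0: rank C_0 − rank ∂_1 = 6 − 5 = 1, and the invariant factors of ∂_1 are all 1, so H_0 = Z.
  H_1: rank ker ∂_1 − rank ∂_2 = (12 − 5) − 7 = 0, and the invariant factors of ∂_2 are all 1, so H_1 = 0.
  H_2: rank ker ∂_2 − rank ∂_3 = (8 − 7) − 0 = 1, and there is no ∂_3, so H_2 = Z.

H_0 = Z,  H_1 = 0,  H_2 = Z.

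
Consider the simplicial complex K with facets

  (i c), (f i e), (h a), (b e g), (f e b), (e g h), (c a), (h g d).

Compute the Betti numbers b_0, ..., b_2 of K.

K has 9 vertices, 14 edges, 5 triangles.
rank ∂_0 = 0, rank ∂_1 = 8 ⇒ b_0 = 9 − 0 − 8 = 1; all invariant factors of ∂_1 are 1 so no torsion. So H_0 = Z.
rank ∂_1 = 8, rank ∂_2 = 5 ⇒ b_1 = 14 − 8 − 5 = 1; all invariant factors of ∂_2 are 1 so no torsion. So H_1 = Z.
rank ∂_2 = 5, rank ∂_3 = 0 ⇒ b_2 = 5 − 5 − 0 = 0. So H_2 = 0.

b_0 = 1, b_1 = 1, b_2 = 0.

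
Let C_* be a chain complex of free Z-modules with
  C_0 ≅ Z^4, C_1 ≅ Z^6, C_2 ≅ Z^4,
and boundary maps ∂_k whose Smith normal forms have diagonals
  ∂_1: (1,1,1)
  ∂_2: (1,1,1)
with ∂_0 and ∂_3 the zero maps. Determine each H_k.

H_0: b_0 = 4 − 0 − 3 = 1; torsion from ∂_1 factors > 1: none. So H_0 ≅ Z.
H_1: b_1 = 6 − 3 − 3 = 0; torsion from ∂_2 factors > 1: none. So H_1 ≅ 0.
H_2: b_2 = 4 − 3 − 0 = 1; torsion from ∂_3 factors > 1: none. So H_2 ≅ Z.

H_0 ≅ Z,  H_1 = 0,  H_2 ≅ Z.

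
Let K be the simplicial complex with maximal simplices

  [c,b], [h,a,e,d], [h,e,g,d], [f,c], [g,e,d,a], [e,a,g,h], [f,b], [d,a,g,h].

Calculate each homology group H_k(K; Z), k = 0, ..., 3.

Order the vertices as a < b < c < d < e < f < g < h. Listing each simplex with vertices in this order, K has dimension 3 with simplices:

  0-simplices (8): a, b, c, d, e, f, g, h
  1-simplices (13): ad, ae, ag, ah, bc, bf, cf, de, dg, dh, eg, eh, gh
  2-simplices (10): ade, adg, adh, aeg, aeh, agh, deg, deh, dgh, egh
  3-simplices (5): adeg, adeh, adgh, aegh, degh

Hence C_0 ≅ Z^8, C_1 ≅ Z^13, C_2 ≅ Z^10, C_3 ≅ Z^5.

Boundary ∂_1: C_1 → C_0 is given by ∂[p,q] = [q] − [p]. For instance
  ∂dg = g − d.
The 8×13 boundary matrix has rank 6 and Smith normal form diag(1,1,1,1,1,1).

The boundary map ∂_2: C_2 → C_1 acts by ∂[p,q,r] = [q,r] − [p,r] + [p,q]. For instance
  ∂dgh = gh − dh + dg,
  ∂egh = gh − eh + eg.
The 13×10 boundary matrix has rank 6 and Smith normal form diag(1,1,1,1,1,1).

The boundary map ∂_3: C_3 → C_2 sends each 3-simplex σ to the alternating sum Σ_i (−1)^i (σ with its i-th vertex removed). For instance
  ∂adeg = deg − aeg + adg − ade,
  ∂aegh = egh − agh + aeh − aeg.
The resulting 10×5 matrix has rank 4, and its Smith normal form has invariant factors (1,1,1,1).

Computing H_k = (kernel of ∂_k) / (image of ∂_{k+1}):

  H_0: rank C_0 − rank ∂_1 = 8 − 6 = 2, and the invariant factors of ∂_1 are all 1, so H_0 ≅ Z^2.
  H_1: rank ker ∂_1 − rank ∂_2 = (13 − 6) − 6 = 1, and the invariant factors of ∂_2 are all 1, so H_1 ≅ Z.
  H_2: rank ker ∂_2 − rank ∂_3 = (10 − 6) − 4 = 0, and the invariant factors of ∂_3 are all 1, so H_2 ≅ 0.
  H_3: rank ker ∂_3 − rank ∂_4 = (5 − 4) − 0 = 1, and there is no ∂_4, so H_3 ≅ Z.

As a check, the Euler characteristic is 8 − 13 + 10 − 5 = 0, which agrees with 2 − 1 + 0 − 1 = 0.
(K is a triangulation of the disjoint union of the circle S^1 and the 3-sphere S^3.)

H_0 ≅ Z^2,  H_1 ≅ Z,  H_2 = 0,  H_3 ≅ Z.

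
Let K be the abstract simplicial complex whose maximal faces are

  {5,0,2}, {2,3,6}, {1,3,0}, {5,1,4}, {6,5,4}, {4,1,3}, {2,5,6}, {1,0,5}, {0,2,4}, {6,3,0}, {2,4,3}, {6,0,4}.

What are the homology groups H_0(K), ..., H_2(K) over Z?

Take the total order 0 < 1 < 2 < 3 < 4 < 5 < 6 on the vertex set. Then K (dimension 2) consists of the simplices:

  0-simplices (7): [0], [1], [2], [3], [4], [5], [6]
  1-simplices (18): [0,1], [0,2], [0,3], [0,4], [0,5], [0,6], [1,3], [1,4], [1,5], [2,3], [2,4], [2,5], [2,6], [3,4], [3,6], [4,5], [4,6], [5,6]
  2-simplices (12): [0,1,3], [0,1,5], [0,2,4], [0,2,5], [0,3,6], [0,4,6], [1,3,4], [1,4,5], [2,3,4], [2,3,6], [2,5,6], [4,5,6]

giving chain groups C_0 ≅ Z^7, C_1 ≅ Z^18, C_2 ≅ Z^12.

The boundary map ∂_1: C_1 → C_0 maps an edge to its endpoints' difference, ∂[p,q] = q − p.
As a 7×18 matrix over Z this has rank 6, with invariant factors (1,1,1,1,1,1).

The boundary map ∂_2: C_2 → C_1 sends each 2-simplex [p,q,r] to [q,r] − [p,r] + [p,q]. For instance
  ∂[0,1,5] = [1,5] − [0,5] + [0,1],
  ∂[2,3,4] = [3,4] − [2,4] + [2,3].
The resulting 18×12 matrix has rank 12, and its Smith normal form has invariant factors (1,1,1,1,1,1,1,1,1,1,1,2).

Now H_k = ker ∂_k / im ∂_{k+1}, so:

  H_0: rank C_0 − rank ∂_1 = 7 − 6 = 1, and the invariant factors of ∂_1 are all 1, so H_0 ≅ Z.
  H_1: rank ker ∂_1 − rank ∂_2 = (18 − 6) − 12 = 0, and ∂_2 has invariant factor 2 > 1, so H_1 ≅ Z/2Z.
  H_2: rank ker ∂_2 − rank ∂_3 = (12 − 12) − 0 = 0, and there is no ∂_3, so H_2 ≅ 0.

As a check, the Euler characteristic is 7 − 18 + 12 = 1, which agrees with 1 − 0 + 0 = 1.

H_0 ≅ Z,  H_1 ≅ Z/2Z,  H_2 = 0.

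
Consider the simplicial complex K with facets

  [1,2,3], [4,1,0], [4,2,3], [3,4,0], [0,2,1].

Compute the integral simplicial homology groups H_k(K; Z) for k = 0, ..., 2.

Fix the vertex order 0 < 1 < 2 < 3 < 4 and write every simplex with vertices in increasing order. Then dim K = 2 and the simplices of K are:

  0-simplices (5): [0], [1], [2], [3], [4]
  1-simplices (10): [0,1], [0,2], [0,3], [0,4], [1,2], [1,3], [1,4], [2,3], [2,4], [3,4]
  2-simplices (5): [0,1,2], [0,1,4], [0,3,4], [1,2,3], [2,3,4]

giving chain groups C_0 ≅ Z^5, C_1 ≅ Z^10, C_2 ≅ Z^5.

The boundary map ∂_1: C_1 → C_0 sends each edge [p,q] (with p < q) to q − p. For instance
  ∂[0,1] = [1] − [0].
This gives a 5×10 integer matrix of rank 4; reducing to Smith normal form yields diagonal entries (1,1,1,1).

∂_2: C_2 → C_1 sends each 2-simplex [p,q,r] to [q,r] − [p,r] + [p,q]. For instance
  ∂[2,3,4] = [3,4] − [2,4] + [2,3],
  ∂[0,1,2] = [1,2] − [0,2] + [0,1].
The 10×5 boundary matrix has rank 5 and Smith normal form diag(1,1,1,1,1).

Now H_k = ker ∂_k / im ∂_{k+1}, so:

  H_0: rank C_0 − rank ∂_1 = 5 − 4 = 1, and the invariant factors of ∂_1 are all 1, so H_0 ≅ Z.
  H_1: rank ker ∂_1 − rank ∂_2 = (10 − 4) − 5 = 1, and the invariant factors of ∂_2 are all 1, so H_1 ≅ Z.
  H_2: rank ker ∂_2 − rank ∂_3 = (5 − 5) − 0 = 0, and there is no ∂_3, so H_2 ≅ 0.

(K is a triangulation of the Möbius band.)

H_0 ≅ Z,  H_1 ≅ Z,  H_2 = 0.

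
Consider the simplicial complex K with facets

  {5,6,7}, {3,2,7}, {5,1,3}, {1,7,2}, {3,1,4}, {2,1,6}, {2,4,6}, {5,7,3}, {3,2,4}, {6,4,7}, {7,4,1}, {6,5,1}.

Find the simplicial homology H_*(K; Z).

We work with the vertex ordering 1 < 2 < 3 < 4 < 5 < 6 < 7. The simplices of K, each written with vertices in increasing order, are:

  0-simplices (7): [1], [2], [3], [4], [5], [6], [7]
  1-simplices (18): [1,2], [1,3], [1,4], [1,5], [1,6], [1,7], [2,3], [2,4], [2,6], [2,7], [3,4], [3,5], [3,7], [4,6], [4,7], [5,6], [5,7], [6,7]
  2-simplices (12): [1,2,6], [1,2,7], [1,3,4], [1,3,5], [1,4,7], [1,5,6], [2,3,4], [2,3,7], [2,4,6], [3,5,7], [4,6,7], [5,6,7]

so the chain groups are C_0 ≅ Z^7, C_1 ≅ Z^18, C_2 ≅ Z^12.

The boundary map ∂_1: C_1 → C_0 sends each edge [p,q] (with p < q) to q − p. For instance
  ∂[1,3] = [3] − [1].
This gives a 7×18 integer matrix of rank 6; reducing to Smith normal form yields diagonal entries (1,1,1,1,1,1).

Boundary ∂_2: C_2 → C_1 acts by ∂[p,q,r] = [q,r] − [p,r] + [p,q]. For instance
  ∂[1,3,4] = [3,4] − [1,4] + [1,3],
  ∂[1,4,7] = [4,7] − [1,7] + [1,4].
As a 18×12 matrix over Z this has rank 12, with invariant factors (1,1,1,1,1,1,1,1,1,1,1,2).

From H_k ≅ ker(∂_k) / im(∂_{k+1}) we obtain:

  H_0: rank C_0 − rank ∂_1 = 7 − 6 = 1, and the invariant factors of ∂_1 are all 1, so H_0 = Z.
  H_1: rank ker ∂_1 − rank ∂_2 = (18 − 6) − 12 = 0, and ∂_2 has invariant factor 2 > 1, so H_1 = Z_2.
  H_2: rank ker ∂_2 − rank ∂_3 = (12 − 12) − 0 = 0, and there is no ∂_3, so H_2 = 0.

As a check, the Euler characteristic is 7 − 18 + 12 = 1, which agrees with 1 − 0 + 0 = 1.

H_0 ≅ Z,  H_1 ≅ Z_2,  H_2 = 0.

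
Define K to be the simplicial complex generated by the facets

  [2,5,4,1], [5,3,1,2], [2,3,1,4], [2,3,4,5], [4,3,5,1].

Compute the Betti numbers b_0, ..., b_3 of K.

We work with the vertex ordering 1 < 2 < 3 < 4 < 5. The simplices of K, each written with vertices in increasing order, are:

  0-simplices (5): [1], [2], [3], [4], [5]
  1-simplices (10): [1,2], [1,3], [1,4], [1,5], [2,3], [2,4], [2,5], [3,4], [3,5], [4,5]
  2-simplices (10): [1,2,3], [1,2,4], [1,2,5], [1,3,4], [1,3,5], [1,4,5], [2,3,4], [2,3,5], [2,4,5], [3,4,5]
  3-simplices (5): [1,2,3,4], [1,2,3,5], [1,2,4,5], [1,3,4,5], [2,3,4,5]

giving chain groups C_0 ≅ Z^5, C_1 ≅ Z^10, C_2 ≅ Z^10, C_3 ≅ Z^5.

∂_1: C_1 → C_0 is given by ∂[p,q] = [q] − [p]. For instance
  ∂[1,3] = [3] − [1].
The resulting 5×10 matrix has rank 4, and its Smith normal form has invariant factors (1,1,1,1).

∂_2: C_2 → C_1 maps a triangle to the signed sum of its edges. For instance
  ∂[2,3,5] = [3,5] − [2,5] + [2,3],
  ∂[1,2,5] = [2,5] − [1,5] + [1,2].
The 10×10 boundary matrix has rank 6 and Smith normal form diag(1,1,1,1,1,1).

Boundary ∂_3: C_3 → C_2 sends each 3-simplex σ to the alternating sum Σ_i (−1)^i (σ with its i-th vertex removed). For instance
  ∂[2,3,4,5] = [3,4,5] − [2,4,5] + [2,3,5] − [2,3,4],
  ∂[1,2,3,4] = [2,3,4] − [1,3,4] + [1,2,4] − [1,2,3].
The 10×5 boundary matrix has rank 4 and Smith normal form diag(1,1,1,1).

Computing H_k = (kernel of ∂_k) / (image of ∂_{k+1}):

  H_0: rank C_0 − rank ∂_1 = 5 − 4 = 1, and the invariant factors of ∂_1 are all 1, so H_0 = Z.
  H_1: rank ker ∂_1 − rank ∂_2 = (10 − 4) − 6 = 0, and the invariant factors of ∂_2 are all 1, so H_1 = 0.
  H_2: rank ker ∂_2 − rank ∂_3 = (10 − 6) − 4 = 0, and the invariant factors of ∂_3 are all 1, so H_2 = 0.
  H_3: rank ker ∂_3 − rank ∂_4 = (5 − 4) − 0 = 1, and there is no ∂_4, so H_3 = Z.

As a check, the Euler characteristic is 5 − 10 + 10 − 5 = 0, which agrees with 1 − 0 + 0 − 1 = 0.

Hence the Betti numbers are b_0 = 1, b_1 = 0, b_2 = 0, b_3 = 1.

b_0 = 1, b_1 = 0, b_2 = 0, b_3 = 1.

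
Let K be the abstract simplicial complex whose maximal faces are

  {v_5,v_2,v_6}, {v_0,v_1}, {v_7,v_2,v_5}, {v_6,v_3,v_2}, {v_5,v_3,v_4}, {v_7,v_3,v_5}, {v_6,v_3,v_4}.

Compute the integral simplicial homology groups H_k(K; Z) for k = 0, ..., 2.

H_0 = Z^2,  H_1 = Z,  H_2 = 0.

K has 8 vertices, 13 edges, 6 triangles.
rank ∂_0 = 0, rank ∂_1 = 6 ⇒ b_0 = 8 − 0 − 6 = 2; all invariant factors of ∂_1 are 1 so no torsion. So H_0 = Z^2.
rank ∂_1 = 6, rank ∂_2 = 6 ⇒ b_1 = 13 − 6 − 6 = 1; all invariant factors of ∂_2 are 1 so no torsion. So H_1 = Z.
rank ∂_2 = 6, rank ∂_3 = 0 ⇒ b_2 = 6 − 6 − 0 = 0. So H_2 = 0.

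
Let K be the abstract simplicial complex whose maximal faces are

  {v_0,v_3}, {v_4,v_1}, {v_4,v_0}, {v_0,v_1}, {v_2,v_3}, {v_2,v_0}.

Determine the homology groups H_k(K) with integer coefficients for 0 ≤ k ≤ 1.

Fix the vertex order v_0 < v_1 < v_2 < v_3 < v_4 and write every simplex with vertices in increasing order. Then dim K = 1 and the simplices of K are:

  0-simplices (5): [v_0], [v_1], [v_2], [v_3], [v_4]
  1-simplices (6): [v_0,v_1], [v_0,v_2], [v_0,v_3], [v_0,v_4], [v_1,v_4], [v_2,v_3]

Hence C_0 ≅ Z^5, C_1 ≅ Z^6.

∂_1: C_1 → C_0 is given by ∂[p,q] = [q] − [p]. For instance
  ∂[v_1,v_4] = [v_4] − [v_1].
The resulting 5×6 matrix has rank 4, and its Smith normal form has invariant factors (1,1,1,1).

Reading off H_k = ker ∂_k / im ∂_{k+1}:

  H_0: rank C_0 − rank ∂_1 = 5 − 4 = 1, and the invariant factors of ∂_1 are all 1, so H_0 = Z.
  H_1: rank ker ∂_1 − rank ∂_2 = (6 − 4) − 0 = 2, and there is no ∂_2, so H_1 = Z^2.

H_0 ≅ Z,  H_1 ≅ Z^2.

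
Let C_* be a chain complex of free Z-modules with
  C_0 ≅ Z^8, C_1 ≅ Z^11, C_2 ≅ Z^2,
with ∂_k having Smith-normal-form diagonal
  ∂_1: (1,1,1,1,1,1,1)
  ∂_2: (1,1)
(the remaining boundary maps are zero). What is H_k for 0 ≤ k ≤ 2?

H_0 ≅ Z,  H_1 ≅ Z^2,  H_2 = 0.

H_0: b_0 = 8 − 0 − 7 = 1; torsion from ∂_1 factors > 1: none. So H_0 ≅ Z.
H_1: b_1 = 11 − 7 − 2 = 2; torsion from ∂_2 factors > 1: none. So H_1 ≅ Z^2.
H_2: b_2 = 2 − 2 − 0 = 0; torsion from ∂_3 factors > 1: none. So H_2 ≅ 0.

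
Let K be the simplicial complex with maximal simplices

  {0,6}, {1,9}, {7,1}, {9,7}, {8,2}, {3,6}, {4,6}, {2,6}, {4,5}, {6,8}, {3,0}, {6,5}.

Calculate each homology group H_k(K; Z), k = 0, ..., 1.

H_0 = Z^2,  H_1 = Z^4.

Order the vertices as 0 < 1 < 2 < 3 < 4 < 5 < 6 < 7 < 8 < 9. Listing each simplex with vertices in this order, K has dimension 1 with simplices:

  0-simplices (10): [0], [1], [2], [3], [4], [5], [6], [7], [8], [9]
  1-simplices (12): [0,3], [0,6], [1,7], [1,9], [2,6], [2,8], [3,6], [4,5], [4,6], [5,6], [6,8], [7,9]

so the chain groups are C_0 ≅ Z^10, C_1 ≅ Z^12.

∂_1: C_1 → C_0 is given by ∂[p,q] = [q] − [p].
This gives a 10×12 integer matrix of rank 8; reducing to Smith normal form yields diagonal entries (1,1,1,1,1,1,1,1).

Computing H_k = (kernel of ∂_k) / (image of ∂_{k+1}):

  H_0: rank C_0 − rank ∂_1 = 10 − 8 = 2, and the invariant factors of ∂_1 are all 1, so H_0 = Z^2.
  H_1: rank ker ∂_1 − rank ∂_2 = (12 − 8) − 0 = 4, and there is no ∂_2, so H_1 = Z^4.

As a check, the Euler characteristic is 10 − 12 = -2, which agrees with 2 − 4 = -2.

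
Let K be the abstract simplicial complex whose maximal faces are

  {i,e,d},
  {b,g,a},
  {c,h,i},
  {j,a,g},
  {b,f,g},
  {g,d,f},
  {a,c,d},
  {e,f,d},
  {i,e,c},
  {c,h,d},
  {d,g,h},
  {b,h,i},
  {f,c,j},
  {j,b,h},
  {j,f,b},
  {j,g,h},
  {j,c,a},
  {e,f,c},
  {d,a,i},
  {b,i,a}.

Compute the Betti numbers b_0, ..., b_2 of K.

b_0 = 1, b_1 = 1, b_2 = 0.

K has 10 vertices, 30 edges, 20 triangles.
rank ∂_0 = 0, rank ∂_1 = 9 ⇒ b_0 = 10 − 0 − 9 = 1; all invariant factors of ∂_1 are 1 so no torsion. So H_0 = Z.
rank ∂_1 = 9, rank ∂_2 = 20 ⇒ b_1 = 30 − 9 − 20 = 1; ∂_2 has invariant factor(s) [2] giving torsion. So H_1 = Z ⊕ Z/2.
rank ∂_2 = 20, rank ∂_3 = 0 ⇒ b_2 = 20 − 20 − 0 = 0. So H_2 = 0.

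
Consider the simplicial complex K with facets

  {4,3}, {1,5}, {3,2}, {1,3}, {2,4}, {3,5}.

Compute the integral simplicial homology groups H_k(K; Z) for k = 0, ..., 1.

We work with the vertex ordering 1 < 2 < 3 < 4 < 5. The simplices of K, each written with vertices in increasing order, are:

  0-simplices (5): [1], [2], [3], [4], [5]
  1-simplices (6): [1,3], [1,5], [2,3], [2,4], [3,4], [3,5]

so the chain groups are C_0 ≅ Z^5, C_1 ≅ Z^6.

∂_1: C_1 → C_0 sends each edge [p,q] (with p < q) to q − p. For instance
  ∂[2,4] = [4] − [2].
As a 5×6 matrix over Z this has rank 4, with invariant factors (1,1,1,1).

Now H_k = ker ∂_k / im ∂_{k+1}, so:

  H_0: rank C_0 − rank ∂_1 = 5 − 4 = 1, and the invariant factors of ∂_1 are all 1, so H_0 = Z.
  H_1: rank ker ∂_1 − rank ∂_2 = (6 − 4) − 0 = 2, and there is no ∂_2, so H_1 = Z^2.

As a check, the Euler characteristic is 5 − 6 = -1, which agrees with 1 − 2 = -1.

H_0 ≅ Z,  H_1 ≅ Z^2.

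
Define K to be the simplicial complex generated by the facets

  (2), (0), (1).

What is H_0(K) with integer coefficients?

Fix the vertex order 0 < 1 < 2 and write every simplex with vertices in increasing order. Then dim K = 0 and the simplices of K are:

  0-simplices (3): [0], [1], [2]

Hence C_0 ≅ Z^3.

From H_k ≅ ker(∂_k) / im(∂_{k+1}) we obtain:

  H_0: rank C_0 − rank ∂_1 = 3 − 0 = 3, and there is no ∂_1, so H_0 = Z^3.

H_0 ≅ Z^3.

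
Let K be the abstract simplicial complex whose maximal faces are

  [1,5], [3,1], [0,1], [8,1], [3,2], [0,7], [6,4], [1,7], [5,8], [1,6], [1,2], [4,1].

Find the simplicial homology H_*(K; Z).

K has 9 vertices, 12 edges.
rank ∂_0 = 0, rank ∂_1 = 8 ⇒ b_0 = 9 − 0 − 8 = 1; all invariant factors of ∂_1 are 1 so no torsion. So H_0 = Z.
rank ∂_1 = 8, rank ∂_2 = 0 ⇒ b_1 = 12 − 8 − 0 = 4. So H_1 = Z^4.

H_0 ≅ Z,  H_1 ≅ Z^4.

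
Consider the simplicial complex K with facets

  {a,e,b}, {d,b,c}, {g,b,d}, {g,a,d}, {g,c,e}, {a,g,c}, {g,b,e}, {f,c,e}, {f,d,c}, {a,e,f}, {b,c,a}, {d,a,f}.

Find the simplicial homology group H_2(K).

We work with the vertex ordering a < b < c < d < e < f < g. The simplices of K, each written with vertices in increasing order, are:

  0-simplices (7): a, b, c, d, e, f, g
  1-simplices (18): ab, ac, ad, ae, af, ag, bc, bd, be, bg, cd, ce, cf, cg, df, dg, ef, eg
  2-simplices (12): abc, abe, acg, adf, adg, aef, bcd, bdg, beg, cdf, cef, ceg

so the chain groups are C_0 ≅ Z^7, C_1 ≅ Z^18, C_2 ≅ Z^12.

Boundary ∂_1: C_1 → C_0 maps an edge to its endpoints' difference, ∂[p,q] = q − p. For instance
  ∂ae = e − a.
The resulting 7×18 matrix has rank 6, and its Smith normal form has invariant factors (1,1,1,1,1,1).

Boundary ∂_2: C_2 → C_1 acts by ∂[p,q,r] = [q,r] − [p,r] + [p,q]. For instance
  ∂bcd = cd − bd + bc,
  ∂abe = be − ae + ab.
This gives a 18×12 integer matrix of rank 12; reducing to Smith normal form yields diagonal entries (1,1,1,1,1,1,1,1,1,1,1,2).

From H_k ≅ ker(∂_k) / im(∂_{k+1}) we obtain:

  H_2: rank ker ∂_2 − rank ∂_3 = (12 − 12) − 0 = 0, and there is no ∂_3, so H_2 ≅ 0.

H_2 ≅ 0.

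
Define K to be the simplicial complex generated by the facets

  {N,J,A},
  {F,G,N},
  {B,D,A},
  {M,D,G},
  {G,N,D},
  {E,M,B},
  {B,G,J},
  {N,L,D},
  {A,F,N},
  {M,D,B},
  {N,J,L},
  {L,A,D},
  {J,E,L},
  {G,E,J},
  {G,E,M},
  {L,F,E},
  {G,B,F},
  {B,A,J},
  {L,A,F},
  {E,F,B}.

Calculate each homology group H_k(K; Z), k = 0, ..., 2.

H_0 ≅ Z,  H_1 ≅ Z ⊕ Z_2,  H_2 = 0.

We work with the vertex ordering A < B < D < E < F < G < J < L < M < N. The simplices of K, each written with vertices in increasing order, are:

  0-simplices (10): A, B, D, E, F, G, J, L, M, N
  1-simplices (30): AB, AD, AF, AJ, AL, AN, BD, BE, BF, BG, BJ, BM, DG, DL, DM, DN, EF, EG, EJ, EL, EM, FG, FL, FN, GJ, GM, GN, JL, JN, LN
  2-simplices (20): ABD, ABJ, ADL, AFL, AFN, AJN, BDM, BEF, BEM, BFG, BGJ, DGM, DGN, DLN, EFL, EGJ, EGM, EJL, FGN, JLN

so the chain groups are C_0 ≅ Z^10, C_1 ≅ Z^30, C_2 ≅ Z^20.

Boundary ∂_1: C_1 → C_0 is given by ∂[p,q] = [q] − [p]. For instance
  ∂LN = N − L.
The 10×30 boundary matrix has rank 9 and Smith normal form diag(1,1,1,1,1,1,1,1,1).

The boundary map ∂_2: C_2 → C_1 sends each 2-simplex [p,q,r] to [q,r] − [p,r] + [p,q]. For instance
  ∂BFG = FG − BG + BF,
  ∂AFN = FN − AN + AF.
As a 30×20 matrix over Z this has rank 20, with invariant factors (1,1,1,1,1,1,1,1,1,1,1,1,1,1,1,1,1,1,1,2).

Reading off H_k = ker ∂_k / im ∂_{k+1}:

  H_0: rank C_0 − rank ∂_1 = 10 − 9 = 1, and the invariant factors of ∂_1 are all 1, so H_0 ≅ Z.
  H_1: rank ker ∂_1 − rank ∂_2 = (30 − 9) − 20 = 1, and ∂_2 has invariant factor 2 > 1, so H_1 ≅ Z ⊕ Z_2.
  H_2: rank ker ∂_2 − rank ∂_3 = (20 − 20) − 0 = 0, and there is no ∂_3, so H_2 ≅ 0.

As a check, the Euler characteristic is 10 − 30 + 20 = 0, which agrees with 1 − 1 + 0 = 0.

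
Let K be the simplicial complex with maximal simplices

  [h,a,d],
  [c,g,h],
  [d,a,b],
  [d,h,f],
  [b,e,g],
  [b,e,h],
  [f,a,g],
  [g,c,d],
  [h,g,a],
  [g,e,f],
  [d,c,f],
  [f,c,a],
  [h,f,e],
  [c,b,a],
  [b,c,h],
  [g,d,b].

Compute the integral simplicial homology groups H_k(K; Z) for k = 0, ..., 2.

Take the total order a < b < c < d < e < f < g < h on the vertex set. Then K (dimension 2) consists of the simplices:

  0-simplices (8): a, b, c, d, e, f, g, h
  1-simplices (24): ab, ac, ad, af, ag, ah, bc, bd, be, bg, bh, cd, cf, cg, ch, df, dg, dh, ef, eg, eh, fg, fh, gh
  2-simplices (16): abc, abd, acf, adh, afg, agh, bch, bdg, beg, beh, cdf, cdg, cgh, dfh, efg, efh

giving chain groups C_0 ≅ Z^8, C_1 ≅ Z^24, C_2 ≅ Z^16.

Boundary ∂_1: C_1 → C_0 maps an edge to its endpoints' difference, ∂[p,q] = q − p.
The 8×24 boundary matrix has rank 7 and Smith normal form diag(1,1,1,1,1,1,1).

The boundary map ∂_2: C_2 → C_1 sends each 2-simplex [p,q,r] to [q,r] − [p,r] + [p,q]. For instance
  ∂bdg = dg − bg + bd,
  ∂agh = gh − ah + ag.
The resulting 24×16 matrix has rank 15, and its Smith normal form has invariant factors (1,1,1,1,1,1,1,1,1,1,1,1,1,1,1).

Reading off H_k = ker ∂_k / im ∂_{k+1}:

  H_0: rank C_0 − rank ∂_1 = 8 − 7 = 1, and the invariant factors of ∂_1 are all 1, so H_0 = Z.
  H_1: rank ker ∂_1 − rank ∂_2 = (24 − 7) − 15 = 2, and the invariant factors of ∂_2 are all 1, so H_1 = Z^2.
  H_2: rank ker ∂_2 − rank ∂_3 = (16 − 15) − 0 = 1, and there is no ∂_3, so H_2 = Z.

As a check, the Euler characteristic is 8 − 24 + 16 = 0, which agrees with 1 − 2 + 1 = 0.
(K is a triangulation of the torus T^2.)

H_0 = Z,  H_1 = Z^2,  H_2 = Z.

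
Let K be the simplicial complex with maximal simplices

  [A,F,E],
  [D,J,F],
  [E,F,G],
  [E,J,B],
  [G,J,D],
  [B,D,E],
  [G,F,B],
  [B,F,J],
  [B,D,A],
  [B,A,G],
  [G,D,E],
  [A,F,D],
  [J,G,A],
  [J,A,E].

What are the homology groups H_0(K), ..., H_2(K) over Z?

We work with the vertex ordering A < B < D < E < F < G < J. The simplices of K, each written with vertices in increasing order, are:

  0-simplices (7): A, B, D, E, F, G, J
  1-simplices (21): AB, AD, AE, AF, AG, AJ, BD, BE, BF, BG, BJ, DE, DF, DG, DJ, EF, EG, EJ, FG, FJ, GJ
  2-simplices (14): ABD, ABG, ADF, AEF, AEJ, AGJ, BDE, BEJ, BFG, BFJ, DEG, DFJ, DGJ, EFG

so the chain groups are C_0 ≅ Z^7, C_1 ≅ Z^21, C_2 ≅ Z^14.

∂_1: C_1 → C_0 is given by ∂[p,q] = [q] − [p]. For instance
  ∂EJ = J − E.
This gives a 7×21 integer matrix of rank 6; reducing to Smith normal form yields diagonal entries (1,1,1,1,1,1).

The boundary map ∂_2: C_2 → C_1 acts by ∂[p,q,r] = [q,r] − [p,r] + [p,q]. For instance
  ∂AEJ = EJ − AJ + AE,
  ∂DEG = EG − DG + DE.
The 21×14 boundary matrix has rank 13 and Smith normal form diag(1,1,1,1,1,1,1,1,1,1,1,1,1).

Computing H_k = (kernel of ∂_k) / (image of ∂_{k+1}):

  H_0: rank C_0 − rank ∂_1 = 7 − 6 = 1, and the invariant factors of ∂_1 are all 1, so H_0 ≅ Z.
  H_1: rank ker ∂_1 − rank ∂_2 = (21 − 6) − 13 = 2, and the invariant factors of ∂_2 are all 1, so H_1 ≅ Z^2.
  H_2: rank ker ∂_2 − rank ∂_3 = (14 − 13) − 0 = 1, and there is no ∂_3, so H_2 ≅ Z.

As a check, the Euler characteristic is 7 − 21 + 14 = 0, which agrees with 1 − 2 + 1 = 0.
(K is a triangulation of the torus T^2.)

H_0 = Z,  H_1 = Z^2,  H_2 = Z.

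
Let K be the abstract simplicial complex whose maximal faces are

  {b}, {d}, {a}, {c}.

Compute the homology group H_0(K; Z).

Order the vertices as a < b < c < d. Listing each simplex with vertices in this order, K has dimension 0 with simplices:

  0-simplices (4): a, b, c, d

Hence C_0 ≅ Z^4.

Now H_k = ker ∂_k / im ∂_{k+1}, so:

  H_0: rank C_0 − rank ∂_1 = 4 − 0 = 4, and there is no ∂_1, so H_0 ≅ Z^4.

H_0 = Z^4.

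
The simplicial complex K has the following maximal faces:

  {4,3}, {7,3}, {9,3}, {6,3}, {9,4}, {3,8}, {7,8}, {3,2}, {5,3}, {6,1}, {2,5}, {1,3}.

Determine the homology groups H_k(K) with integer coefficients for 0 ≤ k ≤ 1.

Take the total order 1 < 2 < 3 < 4 < 5 < 6 < 7 < 8 < 9 on the vertex set. Then K (dimension 1) consists of the simplices:

  0-simplices (9): [1], [2], [3], [4], [5], [6], [7], [8], [9]
  1-simplices (12): [1,3], [1,6], [2,3], [2,5], [3,4], [3,5], [3,6], [3,7], [3,8], [3,9], [4,9], [7,8]

Hence C_0 ≅ Z^9, C_1 ≅ Z^12.

Boundary ∂_1: C_1 → C_0 maps an edge to its endpoints' difference, ∂[p,q] = q − p. For instance
  ∂[3,8] = [8] − [3].
This gives a 9×12 integer matrix of rank 8; reducing to Smith normal form yields diagonal entries (1,1,1,1,1,1,1,1).

Computing H_k = (kernel of ∂_k) / (image of ∂_{k+1}):

  H_0: rank C_0 − rank ∂_1 = 9 − 8 = 1, and the invariant factors of ∂_1 are all 1, so H_0 = Z.
  H_1: rank ker ∂_1 − rank ∂_2 = (12 − 8) − 0 = 4, and there is no ∂_2, so H_1 = Z^4.

(K is a triangulation of a wedge of 4 circles.)

H_0 = Z,  H_1 = Z^4.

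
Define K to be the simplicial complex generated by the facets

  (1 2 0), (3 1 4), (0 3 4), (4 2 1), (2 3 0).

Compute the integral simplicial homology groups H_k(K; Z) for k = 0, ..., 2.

H_0 ≅ Z,  H_1 ≅ Z,  H_2 = 0.

Order the vertices as 0 < 1 < 2 < 3 < 4. Listing each simplex with vertices in this order, K has dimension 2 with simplices:

  0-simplices (5): [0], [1], [2], [3], [4]
  1-simplices (10): [0,1], [0,2], [0,3], [0,4], [1,2], [1,3], [1,4], [2,3], [2,4], [3,4]
  2-simplices (5): [0,1,2], [0,2,3], [0,3,4], [1,2,4], [1,3,4]

giving chain groups C_0 ≅ Z^5, C_1 ≅ Z^10, C_2 ≅ Z^5.

The boundary map ∂_1: C_1 → C_0 maps an edge to its endpoints' difference, ∂[p,q] = q − p. For instance
  ∂[0,2] = [2] − [0].
As a 5×10 matrix over Z this has rank 4, with invariant factors (1,1,1,1).

The boundary map ∂_2: C_2 → C_1 maps a triangle to the signed sum of its edges. For instance
  ∂[0,3,4] = [3,4] − [0,4] + [0,3],
  ∂[1,3,4] = [3,4] − [1,4] + [1,3].
As a 10×5 matrix over Z this has rank 5, with invariant factors (1,1,1,1,1).

Reading off H_k = ker ∂_k / im ∂_{k+1}:

  H_0: rank C_0 − rank ∂_1 = 5 − 4 = 1, and the invariant factors of ∂_1 are all 1, so H_0 ≅ Z.
  H_1: rank ker ∂_1 − rank ∂_2 = (10 − 4) − 5 = 1, and the invariant factors of ∂_2 are all 1, so H_1 ≅ Z.
  H_2: rank ker ∂_2 − rank ∂_3 = (5 − 5) − 0 = 0, and there is no ∂_3, so H_2 ≅ 0.

As a check, the Euler characteristic is 5 − 10 + 5 = 0, which agrees with 1 − 1 + 0 = 0.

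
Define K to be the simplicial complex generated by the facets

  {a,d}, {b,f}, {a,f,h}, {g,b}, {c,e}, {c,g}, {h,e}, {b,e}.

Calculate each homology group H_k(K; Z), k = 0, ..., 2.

H_0 ≅ Z,  H_1 ≅ Z^2,  H_2 = 0.

Order the vertices as a < b < c < d < e < f < g < h. Listing each simplex with vertices in this order, K has dimension 2 with simplices:

  0-simplices (8): a, b, c, d, e, f, g, h
  1-simplices (10): ad, af, ah, be, bf, bg, ce, cg, eh, fh
  2-simplices (1): afh

Hence C_0 ≅ Z^8, C_1 ≅ Z^10, C_2 ≅ Z^1.

Boundary ∂_1: C_1 → C_0 maps an edge to its endpoints' difference, ∂[p,q] = q − p. For instance
  ∂ah = h − a.
The 8×10 boundary matrix has rank 7 and Smith normal form diag(1,1,1,1,1,1,1).

∂_2: C_2 → C_1 acts by ∂[p,q,r] = [q,r] − [p,r] + [p,q]. For instance
  ∂afh = fh − ah + af.
As a 10×1 matrix over Z this has rank 1, with invariant factors (1).

Computing H_k = (kernel of ∂_k) / (image of ∂_{k+1}):

  H_0: rank C_0 − rank ∂_1 = 8 − 7 = 1, and the invariant factors of ∂_1 are all 1, so H_0 = Z.
  H_1: rank ker ∂_1 − rank ∂_2 = (10 − 7) − 1 = 2, and the invariant factors of ∂_2 are all 1, so H_1 = Z^2.
  H_2: rank ker ∂_2 − rank ∂_3 = (1 − 1) − 0 = 0, and there is no ∂_3, so H_2 = 0.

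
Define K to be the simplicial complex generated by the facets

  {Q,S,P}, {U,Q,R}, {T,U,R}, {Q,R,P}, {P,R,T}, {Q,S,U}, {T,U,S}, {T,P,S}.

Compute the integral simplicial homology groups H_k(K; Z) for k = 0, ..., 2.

H_0 ≅ Z,  H_1 = 0,  H_2 ≅ Z.

Order the vertices as P < Q < R < S < T < U. Listing each simplex with vertices in this order, K has dimension 2 with simplices:

  0-simplices (6): P, Q, R, S, T, U
  1-simplices (12): PQ, PR, PS, PT, QR, QS, QU, RT, RU, ST, SU, TU
  2-simplices (8): PQR, PQS, PRT, PST, QRU, QSU, RTU, STU

so the chain groups are C_0 ≅ Z^6, C_1 ≅ Z^12, C_2 ≅ Z^8.

∂_1: C_1 → C_0 maps an edge to its endpoints' difference, ∂[p,q] = q − p.
As a 6×12 matrix over Z this has rank 5, with invariant factors (1,1,1,1,1).

∂_2: C_2 → C_1 maps a triangle to the signed sum of its edges. For instance
  ∂STU = TU − SU + ST,
  ∂PST = ST − PT + PS.
The 12×8 boundary matrix has rank 7 and Smith normal form diag(1,1,1,1,1,1,1).

Reading off H_k = ker ∂_k / im ∂_{k+1}:

  H_0: rank C_0 − rank ∂_1 = 6 − 5 = 1, and the invariant factors of ∂_1 are all 1, so H_0 = Z.
  H_1: rank ker ∂_1 − rank ∂_2 = (12 − 5) − 7 = 0, and the invariant factors of ∂_2 are all 1, so H_1 = 0.
  H_2: rank ker ∂_2 − rank ∂_3 = (8 − 7) − 0 = 1, and there is no ∂_3, so H_2 = Z.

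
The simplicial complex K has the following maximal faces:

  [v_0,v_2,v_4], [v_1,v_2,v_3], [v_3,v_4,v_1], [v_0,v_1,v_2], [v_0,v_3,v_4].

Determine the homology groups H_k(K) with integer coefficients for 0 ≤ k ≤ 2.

H_0 = Z,  H_1 = Z,  H_2 = 0.

We work with the vertex ordering v_0 < v_1 < v_2 < v_3 < v_4. The simplices of K, each written with vertices in increasing order, are:

  0-simplices (5): [v_0], [v_1], [v_2], [v_3], [v_4]
  1-simplices (10): [v_0,v_1], [v_0,v_2], [v_0,v_3], [v_0,v_4], [v_1,v_2], [v_1,v_3], [v_1,v_4], [v_2,v_3], [v_2,v_4], [v_3,v_4]
  2-simplices (5): [v_0,v_1,v_2], [v_0,v_2,v_4], [v_0,v_3,v_4], [v_1,v_2,v_3], [v_1,v_3,v_4]

so the chain groups are C_0 ≅ Z^5, C_1 ≅ Z^10, C_2 ≅ Z^5.

∂_1: C_1 → C_0 is given by ∂[p,q] = [q] − [p].
This gives a 5×10 integer matrix of rank 4; reducing to Smith normal form yields diagonal entries (1,1,1,1).

Boundary ∂_2: C_2 → C_1 acts by ∂[p,q,r] = [q,r] − [p,r] + [p,q]. For instance
  ∂[v_1,v_2,v_3] = [v_2,v_3] − [v_1,v_3] + [v_1,v_2],
  ∂[v_0,v_1,v_2] = [v_1,v_2] − [v_0,v_2] + [v_0,v_1].
This gives a 10×5 integer matrix of rank 5; reducing to Smith normal form yields diagonal entries (1,1,1,1,1).

Reading off H_k = ker ∂_k / im ∂_{k+1}:

  H_0: rank C_0 − rank ∂_1 = 5 − 4 = 1, and the invariant factors of ∂_1 are all 1, so H_0 ≅ Z.
  H_1: rank ker ∂_1 − rank ∂_2 = (10 − 4) − 5 = 1, and the invariant factors of ∂_2 are all 1, so H_1 ≅ Z.
  H_2: rank ker ∂_2 − rank ∂_3 = (5 − 5) − 0 = 0, and there is no ∂_3, so H_2 ≅ 0.

(K is a triangulation of the Möbius band.)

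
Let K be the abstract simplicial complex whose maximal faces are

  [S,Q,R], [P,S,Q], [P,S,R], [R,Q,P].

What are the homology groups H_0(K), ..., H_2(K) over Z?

H_0 = Z,  H_1 = 0,  H_2 = Z.

We work with the vertex ordering P < Q < R < S. The simplices of K, each written with vertices in increasing order, are:

  0-simplices (4): P, Q, R, S
  1-simplices (6): PQ, PR, PS, QR, QS, RS
  2-simplices (4): PQR, PQS, PRS, QRS

Hence C_0 ≅ Z^4, C_1 ≅ Z^6, C_2 ≅ Z^4.

∂_1: C_1 → C_0 sends each edge [p,q] (with p < q) to q − p. For instance
  ∂RS = S − R.
This gives a 4×6 integer matrix of rank 3; reducing to Smith normal form yields diagonal entries (1,1,1).

∂_2: C_2 → C_1 sends each 2-simplex [p,q,r] to [q,r] − [p,r] + [p,q]. For instance
  ∂QRS = RS − QS + QR,
  ∂PRS = RS − PS + PR.
As a 6×4 matrix over Z this has rank 3, with invariant factors (1,1,1).

From H_k ≅ ker(∂_k) / im(∂_{k+1}) we obtain:

  H_0: rank C_0 − rank ∂_1 = 4 − 3 = 1, and the invariant factors of ∂_1 are all 1, so H_0 ≅ Z.
  H_1: rank ker ∂_1 − rank ∂_2 = (6 − 3) − 3 = 0, and the invariant factors of ∂_2 are all 1, so H_1 ≅ 0.
  H_2: rank ker ∂_2 − rank ∂_3 = (4 − 3) − 0 = 1, and there is no ∂_3, so H_2 ≅ Z.

As a check, the Euler characteristic is 4 − 6 + 4 = 2, which agrees with 1 − 0 + 1 = 2.
(K is a triangulation of the 2-sphere S^2.)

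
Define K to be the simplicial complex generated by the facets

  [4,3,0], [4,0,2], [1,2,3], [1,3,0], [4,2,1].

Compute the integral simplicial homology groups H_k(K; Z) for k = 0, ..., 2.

K has 5 vertices, 10 edges, 5 triangles.
rank ∂_0 = 0, rank ∂_1 = 4 ⇒ b_0 = 5 − 0 − 4 = 1; all invariant factors of ∂_1 are 1 so no torsion. So H_0 ≅ Z.
rank ∂_1 = 4, rank ∂_2 = 5 ⇒ b_1 = 10 − 4 − 5 = 1; all invariant factors of ∂_2 are 1 so no torsion. So H_1 ≅ Z.
rank ∂_2 = 5, rank ∂_3 = 0 ⇒ b_2 = 5 − 5 − 0 = 0. So H_2 ≅ 0.

H_0 = Z,  H_1 = Z,  H_2 = 0.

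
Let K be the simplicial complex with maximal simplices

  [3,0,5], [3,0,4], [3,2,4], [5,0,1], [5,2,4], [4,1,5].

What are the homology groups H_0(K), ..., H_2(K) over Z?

We work with the vertex ordering 0 < 1 < 2 < 3 < 4 < 5. The simplices of K, each written with vertices in increasing order, are:

  0-simplices (6): [0], [1], [2], [3], [4], [5]
  1-simplices (12): [0,1], [0,3], [0,4], [0,5], [1,4], [1,5], [2,3], [2,4], [2,5], [3,4], [3,5], [4,5]
  2-simplices (6): [0,1,5], [0,3,4], [0,3,5], [1,4,5], [2,3,4], [2,4,5]

Hence C_0 ≅ Z^6, C_1 ≅ Z^12, C_2 ≅ Z^6.

∂_1: C_1 → C_0 sends each edge [p,q] (with p < q) to q − p. For instance
  ∂[3,5] = [5] − [3].
The 6×12 boundary matrix has rank 5 and Smith normal form diag(1,1,1,1,1).

Boundary ∂_2: C_2 → C_1 maps a triangle to the signed sum of its edges. For instance
  ∂[0,3,4] = [3,4] − [0,4] + [0,3],
  ∂[1,4,5] = [4,5] − [1,5] + [1,4].
The 12×6 boundary matrix has rank 6 and Smith normal form diag(1,1,1,1,1,1).

Reading off H_k = ker ∂_k / im ∂_{k+1}:

  H_0: rank C_0 − rank ∂_1 = 6 − 5 = 1, and the invariant factors of ∂_1 are all 1, so H_0 ≅ Z.
  H_1: rank ker ∂_1 − rank ∂_2 = (12 − 5) − 6 = 1, and the invariant factors of ∂_2 are all 1, so H_1 ≅ Z.
  H_2: rank ker ∂_2 − rank ∂_3 = (6 − 6) − 0 = 0, and there is no ∂_3, so H_2 ≅ 0.

H_0 = Z,  H_1 = Z,  H_2 = 0.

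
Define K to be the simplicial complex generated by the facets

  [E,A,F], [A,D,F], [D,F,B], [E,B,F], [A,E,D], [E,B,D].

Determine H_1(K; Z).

H_1 = 0.

K has 5 vertices, 9 edges, 6 triangles.
rank ∂_1 = 4, rank ∂_2 = 5 ⇒ b_1 = 9 − 4 − 5 = 0; all invariant factors of ∂_2 are 1 so no torsion. So H_1 = 0.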